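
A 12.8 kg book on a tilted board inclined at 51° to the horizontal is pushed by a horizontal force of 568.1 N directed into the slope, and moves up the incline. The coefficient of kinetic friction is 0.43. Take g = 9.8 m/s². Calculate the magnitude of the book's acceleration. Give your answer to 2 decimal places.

2.83 m/s²

The horizontal push has components F cos 51° = 568.1 × 0.6293 = 357.505 N up the incline and F sin 51° = 568.1 × 0.7771 = 441.471 N pressing into the surface.
The normal force is therefore N = mg cos 51° + F sin 51° = 78.939 + 441.471 = 520.410 N, and kinetic friction down the slope is μN = 0.43 × 520.410 = 223.776 N.
Along the incline: F cos 51° − mg sin 51° − μN = ma, so 357.505 − 97.479 − 223.776 = 12.8 a, giving a = 2.8320 m/s².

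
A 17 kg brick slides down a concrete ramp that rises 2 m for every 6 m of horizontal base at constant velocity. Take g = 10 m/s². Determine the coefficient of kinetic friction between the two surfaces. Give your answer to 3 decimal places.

0.333

At constant velocity the net force along the incline is zero: mg sin 18.43° = μ mg cos 18.43°.
So μ = tan 18.43° = 0.3162 / 0.9487 = 0.3333.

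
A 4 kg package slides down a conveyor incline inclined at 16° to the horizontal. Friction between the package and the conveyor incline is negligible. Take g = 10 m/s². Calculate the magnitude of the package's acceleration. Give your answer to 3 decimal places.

Resolving the weight along the incline: the component pulling the package down the slope is mg sin 16° = 4 × 10 × 0.2756 = 11.024 N, and the normal force is N = mg cos 16° = 4 × 10 × 0.9613 = 38.452 N.
With no friction the net force along the incline is 11.024 N, so a = g sin 16° = 11.024 / 4 = 2.7560 m/s².

2.756 m/s²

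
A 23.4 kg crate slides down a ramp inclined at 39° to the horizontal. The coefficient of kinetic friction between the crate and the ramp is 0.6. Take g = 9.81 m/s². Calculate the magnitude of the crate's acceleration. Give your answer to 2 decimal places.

Resolving the weight along the incline: the component pulling the crate down the slope is mg sin 39° = 23.4 × 9.81 × 0.6293 = 144.458 N, and the normal force is N = mg cos 39° = 23.4 × 9.81 × 0.7771 = 178.386 N.
Kinetic friction acts up the slope with magnitude f = μN = 0.6 × 178.386 = 107.032 N.
Net force along the incline is 144.458 − 107.032 = 37.426 N, so a = 37.426 / 23.4 = 1.5994 m/s².

1.60 m/s²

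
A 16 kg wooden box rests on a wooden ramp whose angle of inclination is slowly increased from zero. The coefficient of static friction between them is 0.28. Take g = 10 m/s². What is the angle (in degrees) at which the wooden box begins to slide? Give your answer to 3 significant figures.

15.6°

At the threshold of sliding, static friction is at its maximum μ_s N and exactly balances the weight component along the incline: mg sin θ = μ_s mg cos θ.
Hence tan θ = μ_s = 0.28, so θ = arctan(0.28) = 15.6422°.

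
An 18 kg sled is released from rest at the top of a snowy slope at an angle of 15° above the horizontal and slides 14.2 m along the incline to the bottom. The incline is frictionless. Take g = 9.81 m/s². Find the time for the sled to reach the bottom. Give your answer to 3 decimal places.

3.344 s

The weight component along the incline is mg sin 15° = 45.702 N and the normal force is N = mg cos 15° = 170.563 N.
With no friction, a = g sin 15° = 2.5390 m/s².
Starting from rest, L = ½at², so t = √(2L/a) = √(2 × 14.2 / 2.5390) = 3.3445 s.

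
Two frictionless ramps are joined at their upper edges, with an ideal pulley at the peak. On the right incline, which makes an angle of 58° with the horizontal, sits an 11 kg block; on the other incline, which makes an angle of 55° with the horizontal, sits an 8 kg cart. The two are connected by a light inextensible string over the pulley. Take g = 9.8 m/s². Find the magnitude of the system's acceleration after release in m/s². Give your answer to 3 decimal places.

Resolve each weight along its own incline: the 11 kg mass has component 11 × 9.8 × sin 58° = 91.420 N down its slope, and the 8 kg mass has 8 × 9.8 × sin 55° = 64.222 N down its slope.
The 11 kg side's 91.420 N exceeds the other side's 64.222 N, so that mass slides down and the 8 kg mass slides up. Taking that direction as positive, Newton's second law for the whole system gives 91.420 − 64.222 = (11 + 8) a, so a = 27.198 / 19 = 1.4315 m/s².

1.431 m/s²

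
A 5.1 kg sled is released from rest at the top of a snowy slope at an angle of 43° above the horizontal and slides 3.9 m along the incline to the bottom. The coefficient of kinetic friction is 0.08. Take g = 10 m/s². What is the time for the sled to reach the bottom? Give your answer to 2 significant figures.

The weight component along the incline is mg sin 43° = 34.782 N and the normal force is N = mg cos 43° = 37.299 N.
Friction up the slope is f = μN = 0.08 × 37.299 = 2.984 N, so the net downslope force is 34.782 − 2.984 = 31.798 N and a = 31.798 / 5.1 = 6.2349 m/s².
Starting from rest, L = ½at², so t = √(2L/a) = √(2 × 3.9 / 6.2349) = 1.1185 s.

1.1 s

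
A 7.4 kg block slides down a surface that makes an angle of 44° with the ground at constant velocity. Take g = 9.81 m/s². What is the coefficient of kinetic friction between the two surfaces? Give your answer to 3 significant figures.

At constant velocity the net force along the incline is zero: mg sin 44° = μ mg cos 44°.
So μ = tan 44° = 0.6947 / 0.7193 = 0.9658.

0.966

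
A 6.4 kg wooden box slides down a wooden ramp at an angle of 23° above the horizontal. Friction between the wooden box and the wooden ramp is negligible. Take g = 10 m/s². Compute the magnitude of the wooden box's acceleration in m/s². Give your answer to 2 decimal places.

Resolving the weight along the incline: the component pulling the wooden box down the slope is mg sin 23° = 6.4 × 10 × 0.3907 = 25.005 N, and the normal force is N = mg cos 23° = 6.4 × 10 × 0.9205 = 58.912 N.
With no friction the net force along the incline is 25.005 N, so a = g sin 23° = 25.005 / 6.4 = 3.9070 m/s².

3.91 m/s²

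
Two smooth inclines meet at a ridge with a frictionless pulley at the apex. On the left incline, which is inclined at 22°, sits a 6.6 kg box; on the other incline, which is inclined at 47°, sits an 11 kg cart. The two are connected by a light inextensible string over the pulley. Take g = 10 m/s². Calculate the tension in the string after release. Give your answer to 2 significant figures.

Resolve each weight along its own incline: the 6.6 kg mass has component 6.6 × 10 × sin 22° = 24.724 N down its slope, and the 11 kg mass has 11 × 10 × sin 47° = 80.449 N down its slope.
The 11 kg side's 80.449 N exceeds the other side's 24.724 N, so that mass slides down and the 6.6 kg mass slides up. Taking that direction as positive, Newton's second law for the whole system gives 80.449 − 24.724 = (6.6 + 11) a, so a = 55.725 / 17.6 = 3.1662 m/s².
For the 6.6 kg mass (up-slope positive): T − 24.724 = 6.6 × 3.1662, so T = 45.621 N.

46 N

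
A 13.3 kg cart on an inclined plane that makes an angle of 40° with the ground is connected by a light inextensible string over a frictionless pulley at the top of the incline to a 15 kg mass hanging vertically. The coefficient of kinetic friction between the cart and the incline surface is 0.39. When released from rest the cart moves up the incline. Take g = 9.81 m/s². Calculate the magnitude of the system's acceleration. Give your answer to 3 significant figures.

For the cart on the incline: the weight component along the slope is m₁g sin 40° = 13.3 × 9.81 × 0.6428 = 83.868 N and the normal force is N = m₁g cos 40° = 99.948 N.
Kinetic friction opposes the cart's motion up the incline: f = μN = 0.39 × 99.948 = 38.980 N acting down the slope.
Newton's second law for the cart (up-slope positive): T − 83.868 − 38.980 = 13.3 a. For the hanging mass (downward positive): 15 × 9.81 − T = 15 a.
Adding the two equations eliminates T: 24.302 = 28.3 a, so a = 0.8587 m/s².

0.859 m/s²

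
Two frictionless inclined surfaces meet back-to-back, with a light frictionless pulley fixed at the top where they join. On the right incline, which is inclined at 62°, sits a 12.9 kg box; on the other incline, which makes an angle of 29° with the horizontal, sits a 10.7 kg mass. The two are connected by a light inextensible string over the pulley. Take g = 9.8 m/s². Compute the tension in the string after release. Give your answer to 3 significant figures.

78.4 N

Resolve each weight along its own incline: the 12.9 kg mass has component 12.9 × 9.8 × sin 62° = 111.622 N down its slope, and the 10.7 kg mass has 10.7 × 9.8 × sin 29° = 50.837 N down its slope.
The 12.9 kg side's 111.622 N exceeds the other side's 50.837 N, so that mass slides down and the 10.7 kg mass slides up. Taking that direction as positive, Newton's second law for the whole system gives 111.622 − 50.837 = (12.9 + 10.7) a, so a = 60.785 / 23.6 = 2.5756 m/s².
For the 10.7 kg mass (up-slope positive): T − 50.837 = 10.7 × 2.5756, so T = 78.396 N.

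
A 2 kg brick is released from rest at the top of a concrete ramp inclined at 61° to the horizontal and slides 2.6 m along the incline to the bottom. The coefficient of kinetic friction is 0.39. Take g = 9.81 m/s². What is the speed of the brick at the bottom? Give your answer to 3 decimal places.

The weight component along the incline is mg sin 61° = 17.160 N and the normal force is N = mg cos 61° = 9.512 N.
Friction up the slope is f = μN = 0.39 × 9.512 = 3.710 N, so the net downslope force is 17.160 − 3.710 = 13.450 N and a = 13.450 / 2 = 6.7250 m/s².
Starting from rest over a distance of 2.6 m, v² = 2aL = 2 × 6.7250 × 2.6 = 34.9700, so v = 5.9135 m/s.

5.914 m/s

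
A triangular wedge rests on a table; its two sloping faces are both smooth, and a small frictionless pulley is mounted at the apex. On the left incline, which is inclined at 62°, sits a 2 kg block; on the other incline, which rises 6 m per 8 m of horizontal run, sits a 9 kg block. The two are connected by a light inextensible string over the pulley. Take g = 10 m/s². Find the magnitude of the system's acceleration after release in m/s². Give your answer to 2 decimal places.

3.30 m/s²

Resolve each weight along its own incline: the 2 kg mass has component 2 × 10 × sin 62° = 17.659 N down its slope, and the 9 kg mass has 9 × 10 × sin 36.87° = 54.000 N down its slope.
The 9 kg side's 54.000 N exceeds the other side's 17.659 N, so that mass slides down and the 2 kg mass slides up. Taking that direction as positive, Newton's second law for the whole system gives 54.000 − 17.659 = (2 + 9) a, so a = 36.341 / 11 = 3.3037 m/s².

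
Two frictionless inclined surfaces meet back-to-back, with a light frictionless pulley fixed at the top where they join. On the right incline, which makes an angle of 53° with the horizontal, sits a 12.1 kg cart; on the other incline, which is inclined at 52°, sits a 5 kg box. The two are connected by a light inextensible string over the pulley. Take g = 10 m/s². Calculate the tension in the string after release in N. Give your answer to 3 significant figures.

Resolve each weight along its own incline: the 12.1 kg mass has component 12.1 × 10 × sin 53° = 96.635 N down its slope, and the 5 kg mass has 5 × 10 × sin 52° = 39.401 N down its slope.
The 12.1 kg side's 96.635 N exceeds the other side's 39.401 N, so that mass slides down and the 5 kg mass slides up. Taking that direction as positive, Newton's second law for the whole system gives 96.635 − 39.401 = (12.1 + 5) a, so a = 57.234 / 17.1 = 3.3470 m/s².
For the 5 kg mass (up-slope positive): T − 39.401 = 5 × 3.3470, so T = 56.136 N.

56.1 N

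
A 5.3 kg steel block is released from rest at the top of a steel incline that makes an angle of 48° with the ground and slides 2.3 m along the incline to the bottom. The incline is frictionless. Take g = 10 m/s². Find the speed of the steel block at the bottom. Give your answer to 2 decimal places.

5.85 m/s

The weight component along the incline is mg sin 48° = 39.387 N and the normal force is N = mg cos 48° = 35.464 N.
With no friction, a = g sin 48° = 7.4314 m/s².
Starting from rest over a distance of 2.3 m, v² = 2aL = 2 × 7.4314 × 2.3 = 34.1844, so v = 5.8467 m/s.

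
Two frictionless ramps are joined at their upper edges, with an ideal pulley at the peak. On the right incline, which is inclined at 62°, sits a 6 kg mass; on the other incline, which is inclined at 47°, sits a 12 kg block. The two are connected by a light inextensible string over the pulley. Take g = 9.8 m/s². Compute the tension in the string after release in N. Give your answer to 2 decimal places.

Resolve each weight along its own incline: the 6 kg mass has component 6 × 9.8 × sin 62° = 51.917 N down its slope, and the 12 kg mass has 12 × 9.8 × sin 47° = 86.007 N down its slope.
The 12 kg side's 86.007 N exceeds the other side's 51.917 N, so that mass slides down and the 6 kg mass slides up. Taking that direction as positive, Newton's second law for the whole system gives 86.007 − 51.917 = (6 + 12) a, so a = 34.090 / 18 = 1.8939 m/s².
For the 6 kg mass (up-slope positive): T − 51.917 = 6 × 1.8939, so T = 63.280 N.

63.28 N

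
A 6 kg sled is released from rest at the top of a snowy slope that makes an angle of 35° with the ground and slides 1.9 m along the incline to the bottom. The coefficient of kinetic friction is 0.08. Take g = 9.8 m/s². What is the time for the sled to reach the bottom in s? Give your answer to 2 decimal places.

The weight component along the incline is mg sin 35° = 33.726 N and the normal force is N = mg cos 35° = 48.166 N.
Friction up the slope is f = μN = 0.08 × 48.166 = 3.853 N, so the net downslope force is 33.726 − 3.853 = 29.873 N and a = 29.873 / 6 = 4.9788 m/s².
Starting from rest, L = ½at², so t = √(2L/a) = √(2 × 1.9 / 4.9788) = 0.8736 s.

0.87 s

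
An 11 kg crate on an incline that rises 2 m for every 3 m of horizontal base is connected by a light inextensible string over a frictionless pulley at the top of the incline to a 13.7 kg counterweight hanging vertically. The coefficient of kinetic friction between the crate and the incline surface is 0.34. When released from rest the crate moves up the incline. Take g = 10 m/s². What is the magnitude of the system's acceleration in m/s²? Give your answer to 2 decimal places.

For the crate on the incline: the weight component along the slope is m₁g sin 33.69° = 11 × 10 × 0.5547 = 61.017 N and the normal force is N = m₁g cos 33.69° = 91.526 N.
Kinetic friction opposes the crate's motion up the incline: f = μN = 0.34 × 91.526 = 31.119 N acting down the slope.
Newton's second law for the crate (up-slope positive): T − 61.017 − 31.119 = 11 a. For the hanging counterweight (downward positive): 13.7 × 10 − T = 13.7 a.
Adding the two equations eliminates T: 44.864 = 24.7 a, so a = 1.8164 m/s².

1.82 m/s²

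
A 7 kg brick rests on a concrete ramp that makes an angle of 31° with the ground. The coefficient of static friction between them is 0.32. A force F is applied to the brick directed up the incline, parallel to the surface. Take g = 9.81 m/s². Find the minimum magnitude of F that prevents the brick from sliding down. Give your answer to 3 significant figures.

The normal force is N = mg cos 31° = 58.862 N. With F at its minimum the brick is on the verge of sliding down, so static friction is at its maximum μ_s N = 0.32 × 58.862 = 18.836 N and acts up the slope.
Equilibrium along the incline: F + μ_s N = mg sin 31°, so F = 35.368 − 18.836 = 16.532 N.

16.5 N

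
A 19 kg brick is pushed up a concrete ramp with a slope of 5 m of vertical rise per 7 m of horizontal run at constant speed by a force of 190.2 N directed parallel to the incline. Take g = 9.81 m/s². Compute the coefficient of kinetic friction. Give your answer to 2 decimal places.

0.54

At constant speed ΣF = 0 along the incline. The applied 190.2 N acts up the slope; the weight component mg sin 35.54° = 108.337 N and kinetic friction μN both act down the slope.
So 190.2 = 108.337 + μ × 151.672, giving μ = (190.2 − 108.337) / 151.672 = 0.5397.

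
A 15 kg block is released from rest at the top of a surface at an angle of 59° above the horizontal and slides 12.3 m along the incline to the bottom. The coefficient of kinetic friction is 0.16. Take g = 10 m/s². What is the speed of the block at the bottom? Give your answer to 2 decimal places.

The weight component along the incline is mg sin 59° = 128.575 N and the normal force is N = mg cos 59° = 77.256 N.
Friction up the slope is f = μN = 0.16 × 77.256 = 12.361 N, so the net downslope force is 128.575 − 12.361 = 116.214 N and a = 116.214 / 15 = 7.7476 m/s².
Starting from rest over a distance of 12.3 m, v² = 2aL = 2 × 7.7476 × 12.3 = 190.5910, so v = 13.8055 m/s.

13.81 m/s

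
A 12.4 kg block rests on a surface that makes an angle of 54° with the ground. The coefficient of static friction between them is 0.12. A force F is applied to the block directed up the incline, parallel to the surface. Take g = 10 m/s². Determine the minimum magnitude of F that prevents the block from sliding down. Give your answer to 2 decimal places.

The normal force is N = mg cos 54° = 72.885 N. With F at its minimum the block is on the verge of sliding down, so static friction is at its maximum μ_s N = 0.12 × 72.885 = 8.746 N and acts up the slope.
Equilibrium along the incline: F + μ_s N = mg sin 54°, so F = 100.318 − 8.746 = 91.572 N.

91.57 N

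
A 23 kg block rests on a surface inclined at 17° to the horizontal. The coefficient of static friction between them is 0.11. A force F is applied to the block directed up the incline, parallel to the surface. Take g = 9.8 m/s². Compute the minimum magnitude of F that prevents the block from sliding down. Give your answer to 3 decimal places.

The normal force is N = mg cos 17° = 215.551 N. With F at its minimum the block is on the verge of sliding down, so static friction is at its maximum μ_s N = 0.11 × 215.551 = 23.711 N and acts up the slope.
Equilibrium along the incline: F + μ_s N = mg sin 17°, so F = 65.901 − 23.711 = 42.190 N.

42.190 N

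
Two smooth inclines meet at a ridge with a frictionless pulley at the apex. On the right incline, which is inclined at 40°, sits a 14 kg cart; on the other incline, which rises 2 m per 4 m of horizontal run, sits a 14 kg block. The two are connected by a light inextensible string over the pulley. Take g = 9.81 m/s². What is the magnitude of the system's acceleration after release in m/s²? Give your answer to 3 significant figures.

0.959 m/s²

Resolve each weight along its own incline: the 14 kg mass has component 14 × 9.81 × sin 40° = 88.280 N down its slope, and the 14 kg mass has 14 × 9.81 × sin 26.57° = 61.420 N down its slope.
The 14 kg side's 88.280 N exceeds the other side's 61.420 N, so that mass slides down and the 14 kg mass slides up. Taking that direction as positive, Newton's second law for the whole system gives 88.280 − 61.420 = (14 + 14) a, so a = 26.860 / 28 = 0.9593 m/s².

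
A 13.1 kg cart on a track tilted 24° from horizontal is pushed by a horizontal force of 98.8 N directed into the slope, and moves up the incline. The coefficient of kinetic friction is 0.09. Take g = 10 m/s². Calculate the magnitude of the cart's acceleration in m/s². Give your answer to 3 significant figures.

1.72 m/s²

The horizontal push has components F cos 24° = 98.8 × 0.9135 = 90.254 N up the incline and F sin 24° = 98.8 × 0.4067 = 40.182 N pressing into the surface.
The normal force is therefore N = mg cos 24° + F sin 24° = 119.668 + 40.182 = 159.850 N, and kinetic friction down the slope is μN = 0.09 × 159.850 = 14.386 N.
Along the incline: F cos 24° − mg sin 24° − μN = ma, so 90.254 − 53.278 − 14.386 = 13.1 a, giving a = 1.7244 m/s².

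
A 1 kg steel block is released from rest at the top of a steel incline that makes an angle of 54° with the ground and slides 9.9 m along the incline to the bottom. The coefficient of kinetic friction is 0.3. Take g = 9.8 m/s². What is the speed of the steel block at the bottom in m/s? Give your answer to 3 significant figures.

The weight component along the incline is mg sin 54° = 7.928 N and the normal force is N = mg cos 54° = 5.760 N.
Friction up the slope is f = μN = 0.3 × 5.760 = 1.728 N, so the net downslope force is 7.928 − 1.728 = 6.200 N and a = 6.200 / 1 = 6.2000 m/s².
Starting from rest over a distance of 9.9 m, v² = 2aL = 2 × 6.2000 × 9.9 = 122.7600, so v = 11.0797 m/s.

11.1 m/s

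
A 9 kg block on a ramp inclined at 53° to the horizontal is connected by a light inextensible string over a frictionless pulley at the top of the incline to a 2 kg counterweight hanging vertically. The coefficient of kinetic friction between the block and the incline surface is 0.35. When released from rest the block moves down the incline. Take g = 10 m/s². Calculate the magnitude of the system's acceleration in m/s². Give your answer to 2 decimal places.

2.99 m/s²

For the block on the incline: the weight component along the slope is m₁g sin 53° = 9 × 10 × 0.7986 = 71.874 N and the normal force is N = m₁g cos 53° = 54.163 N.
Kinetic friction opposes the block's motion down the incline: f = μN = 0.35 × 54.163 = 18.957 N acting up the slope.
Newton's second law for the block (down-slope positive): 71.874 − 18.957 − T = 9 a. For the hanging counterweight (upward positive): T − 2 × 10 = 2 a.
Adding the two equations eliminates T: 32.917 = 11 a, so a = 2.9925 m/s².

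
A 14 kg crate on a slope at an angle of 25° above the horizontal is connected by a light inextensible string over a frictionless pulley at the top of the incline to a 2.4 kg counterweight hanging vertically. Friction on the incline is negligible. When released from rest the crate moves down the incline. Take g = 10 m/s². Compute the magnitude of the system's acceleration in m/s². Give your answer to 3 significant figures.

2.14 m/s²

For the crate on the incline: the weight component along the slope is m₁g sin 25° = 14 × 10 × 0.4226 = 59.164 N and the normal force is N = m₁g cos 25° = 126.883 N.
Newton's second law for the crate (down-slope positive): 59.164 − T = 14 a. For the hanging counterweight (upward positive): T − 2.4 × 10 = 2.4 a.
Adding the two equations eliminates T: 35.164 = 16.4 a, so a = 2.1441 m/s².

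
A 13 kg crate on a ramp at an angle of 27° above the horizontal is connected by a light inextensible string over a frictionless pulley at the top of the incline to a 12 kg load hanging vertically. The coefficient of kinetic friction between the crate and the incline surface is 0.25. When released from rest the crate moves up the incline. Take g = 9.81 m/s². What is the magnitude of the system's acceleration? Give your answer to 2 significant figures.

For the crate on the incline: the weight component along the slope is m₁g sin 27° = 13 × 9.81 × 0.4540 = 57.899 N and the normal force is N = m₁g cos 27° = 113.630 N.
Kinetic friction opposes the crate's motion up the incline: f = μN = 0.25 × 113.630 = 28.407 N acting down the slope.
Newton's second law for the crate (up-slope positive): T − 57.899 − 28.407 = 13 a. For the hanging load (downward positive): 12 × 9.81 − T = 12 a.
Adding the two equations eliminates T: 31.414 = 25 a, so a = 1.2566 m/s².

1.3 m/s²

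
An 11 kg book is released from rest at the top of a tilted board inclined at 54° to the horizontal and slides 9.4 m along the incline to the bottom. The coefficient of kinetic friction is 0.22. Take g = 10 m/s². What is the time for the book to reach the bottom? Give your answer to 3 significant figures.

1.66 s

The weight component along the incline is mg sin 54° = 88.992 N and the normal force is N = mg cos 54° = 64.656 N.
Friction up the slope is f = μN = 0.22 × 64.656 = 14.224 N, so the net downslope force is 88.992 − 14.224 = 74.768 N and a = 74.768 / 11 = 6.7971 m/s².
Starting from rest, L = ½at², so t = √(2L/a) = √(2 × 9.4 / 6.7971) = 1.6631 s.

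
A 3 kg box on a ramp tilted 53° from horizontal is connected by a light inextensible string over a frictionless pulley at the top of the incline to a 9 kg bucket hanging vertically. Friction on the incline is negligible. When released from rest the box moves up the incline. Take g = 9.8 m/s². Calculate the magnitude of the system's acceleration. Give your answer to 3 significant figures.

5.39 m/s²

For the box on the incline: the weight component along the slope is m₁g sin 53° = 3 × 9.8 × 0.7986 = 23.479 N and the normal force is N = m₁g cos 53° = 17.693 N.
Newton's second law for the box (up-slope positive): T − 23.479 = 3 a. For the hanging bucket (downward positive): 9 × 9.8 − T = 9 a.
Adding the two equations eliminates T: 64.721 = 12 a, so a = 5.3934 m/s².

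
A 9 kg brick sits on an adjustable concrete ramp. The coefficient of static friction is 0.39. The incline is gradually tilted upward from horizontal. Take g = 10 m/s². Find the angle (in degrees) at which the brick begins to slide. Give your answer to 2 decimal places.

At the threshold of sliding, static friction is at its maximum μ_s N and exactly balances the weight component along the incline: mg sin θ = μ_s mg cos θ.
Hence tan θ = μ_s = 0.39, so θ = arctan(0.39) = 21.3058°.

21.31°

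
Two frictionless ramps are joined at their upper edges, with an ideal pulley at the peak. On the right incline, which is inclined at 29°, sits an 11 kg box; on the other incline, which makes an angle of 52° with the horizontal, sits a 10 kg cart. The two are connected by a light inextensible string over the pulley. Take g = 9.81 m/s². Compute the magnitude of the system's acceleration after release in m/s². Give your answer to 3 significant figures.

1.19 m/s²

Resolve each weight along its own incline: the 11 kg mass has component 11 × 9.81 × sin 29° = 52.316 N down its slope, and the 10 kg mass has 10 × 9.81 × sin 52° = 77.304 N down its slope.
The 10 kg side's 77.304 N exceeds the other side's 52.316 N, so that mass slides down and the 11 kg mass slides up. Taking that direction as positive, Newton's second law for the whole system gives 77.304 − 52.316 = (11 + 10) a, so a = 24.988 / 21 = 1.1899 m/s².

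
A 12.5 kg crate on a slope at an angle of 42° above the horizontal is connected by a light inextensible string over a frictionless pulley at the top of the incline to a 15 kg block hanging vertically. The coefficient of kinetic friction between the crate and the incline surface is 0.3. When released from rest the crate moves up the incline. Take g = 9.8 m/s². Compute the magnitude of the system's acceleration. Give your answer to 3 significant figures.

For the crate on the incline: the weight component along the slope is m₁g sin 42° = 12.5 × 9.8 × 0.6691 = 81.965 N and the normal force is N = m₁g cos 42° = 91.035 N.
Kinetic friction opposes the crate's motion up the incline: f = μN = 0.3 × 91.035 = 27.310 N acting down the slope.
Newton's second law for the crate (up-slope positive): T − 81.965 − 27.310 = 12.5 a. For the hanging block (downward positive): 15 × 9.8 − T = 15 a.
Adding the two equations eliminates T: 37.725 = 27.5 a, so a = 1.3718 m/s².

1.37 m/s²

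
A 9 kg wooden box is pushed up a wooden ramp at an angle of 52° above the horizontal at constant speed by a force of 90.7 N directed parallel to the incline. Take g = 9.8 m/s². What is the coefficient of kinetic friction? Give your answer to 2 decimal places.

0.39

At constant speed ΣF = 0 along the incline. The applied 90.7 N acts up the slope; the weight component mg sin 52° = 69.503 N and kinetic friction μN both act down the slope.
So 90.7 = 69.503 + μ × 54.301, giving μ = (90.7 − 69.503) / 54.301 = 0.3904.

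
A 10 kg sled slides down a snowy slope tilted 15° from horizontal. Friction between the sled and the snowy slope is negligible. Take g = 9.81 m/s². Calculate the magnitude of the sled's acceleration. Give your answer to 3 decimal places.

2.539 m/s²

Resolving the weight along the incline: the component pulling the sled down the slope is mg sin 15° = 10 × 9.81 × 0.2588 = 25.388 N, and the normal force is N = mg cos 15° = 10 × 9.81 × 0.9659 = 94.755 N.
With no friction the net force along the incline is 25.388 N, so a = g sin 15° = 25.388 / 10 = 2.5388 m/s².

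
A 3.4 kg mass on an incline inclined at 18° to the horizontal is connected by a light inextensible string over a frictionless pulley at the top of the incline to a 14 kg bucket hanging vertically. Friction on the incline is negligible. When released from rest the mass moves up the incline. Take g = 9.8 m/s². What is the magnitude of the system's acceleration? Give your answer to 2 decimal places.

For the mass on the incline: the weight component along the slope is m₁g sin 18° = 3.4 × 9.8 × 0.3090 = 10.296 N and the normal force is N = m₁g cos 18° = 31.689 N.
Newton's second law for the mass (up-slope positive): T − 10.296 = 3.4 a. For the hanging bucket (downward positive): 14 × 9.8 − T = 14 a.
Adding the two equations eliminates T: 126.904 = 17.4 a, so a = 7.2933 m/s².

7.29 m/s²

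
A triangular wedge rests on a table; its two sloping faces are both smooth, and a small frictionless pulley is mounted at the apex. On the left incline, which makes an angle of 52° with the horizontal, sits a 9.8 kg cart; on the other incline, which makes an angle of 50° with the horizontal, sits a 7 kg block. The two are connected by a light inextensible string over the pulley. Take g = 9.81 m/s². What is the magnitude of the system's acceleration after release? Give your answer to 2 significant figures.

1.4 m/s²

Resolve each weight along its own incline: the 9.8 kg mass has component 9.8 × 9.81 × sin 52° = 75.758 N down its slope, and the 7 kg mass has 7 × 9.81 × sin 50° = 52.604 N down its slope.
The 9.8 kg side's 75.758 N exceeds the other side's 52.604 N, so that mass slides down and the 7 kg mass slides up. Taking that direction as positive, Newton's second law for the whole system gives 75.758 − 52.604 = (9.8 + 7) a, so a = 23.154 / 16.8 = 1.3782 m/s².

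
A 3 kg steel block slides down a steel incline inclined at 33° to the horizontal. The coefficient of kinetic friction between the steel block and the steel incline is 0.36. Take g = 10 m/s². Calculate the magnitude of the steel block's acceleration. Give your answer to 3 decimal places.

2.427 m/s²

Resolving the weight along the incline: the component pulling the steel block down the slope is mg sin 33° = 3 × 10 × 0.5446 = 16.338 N, and the normal force is N = mg cos 33° = 3 × 10 × 0.8387 = 25.161 N.
Kinetic friction acts up the slope with magnitude f = μN = 0.36 × 25.161 = 9.058 N.
Net force along the incline is 16.338 − 9.058 = 7.280 N, so a = 7.280 / 3 = 2.4267 m/s².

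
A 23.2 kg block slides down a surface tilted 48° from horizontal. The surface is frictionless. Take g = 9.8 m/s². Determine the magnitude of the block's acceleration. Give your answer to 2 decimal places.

7.28 m/s²

Resolving the weight along the incline: the component pulling the block down the slope is mg sin 48° = 23.2 × 9.8 × 0.7431 = 168.951 N, and the normal force is N = mg cos 48° = 23.2 × 9.8 × 0.6691 = 152.127 N.
With no friction the net force along the incline is 168.951 N, so a = g sin 48° = 168.951 / 23.2 = 7.2824 m/s².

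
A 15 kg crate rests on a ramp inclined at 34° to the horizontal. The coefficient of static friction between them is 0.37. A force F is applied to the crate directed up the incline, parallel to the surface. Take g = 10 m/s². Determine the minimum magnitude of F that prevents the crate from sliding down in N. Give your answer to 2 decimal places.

The normal force is N = mg cos 34° = 124.356 N. With F at its minimum the crate is on the verge of sliding down, so static friction is at its maximum μ_s N = 0.37 × 124.356 = 46.012 N and acts up the slope.
Equilibrium along the incline: F + μ_s N = mg sin 34°, so F = 83.879 − 46.012 = 37.867 N.

37.87 N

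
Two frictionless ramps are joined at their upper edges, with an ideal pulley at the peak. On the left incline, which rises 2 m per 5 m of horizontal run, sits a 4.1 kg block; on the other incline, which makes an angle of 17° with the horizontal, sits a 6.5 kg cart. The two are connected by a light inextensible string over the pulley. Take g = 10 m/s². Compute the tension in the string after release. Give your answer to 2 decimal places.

16.69 N

Resolve each weight along its own incline: the 4.1 kg mass has component 4.1 × 10 × sin 21.80° = 15.227 N down its slope, and the 6.5 kg mass has 6.5 × 10 × sin 17° = 19.004 N down its slope.
The 6.5 kg side's 19.004 N exceeds the other side's 15.227 N, so that mass slides down and the 4.1 kg mass slides up. Taking that direction as positive, Newton's second law for the whole system gives 19.004 − 15.227 = (4.1 + 6.5) a, so a = 3.777 / 10.6 = 0.3563 m/s².
For the 4.1 kg mass (up-slope positive): T − 15.227 = 4.1 × 0.3563, so T = 16.688 N.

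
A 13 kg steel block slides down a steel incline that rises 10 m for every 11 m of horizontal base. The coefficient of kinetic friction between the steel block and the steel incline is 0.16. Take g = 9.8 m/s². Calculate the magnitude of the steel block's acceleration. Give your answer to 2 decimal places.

Resolving the weight along the incline: the component pulling the steel block down the slope is mg sin 42.27° = 13 × 9.8 × 0.6727 = 85.702 N, and the normal force is N = mg cos 42.27° = 13 × 9.8 × 0.7399 = 94.263 N.
Kinetic friction acts up the slope with magnitude f = μN = 0.16 × 94.263 = 15.082 N.
Net force along the incline is 85.702 − 15.082 = 70.620 N, so a = 70.620 / 13 = 5.4323 m/s².

5.43 m/s²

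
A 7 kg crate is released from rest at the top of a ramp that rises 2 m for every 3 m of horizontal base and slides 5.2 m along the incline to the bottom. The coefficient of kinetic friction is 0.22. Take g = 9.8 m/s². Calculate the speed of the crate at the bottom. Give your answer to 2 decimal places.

6.15 m/s

The weight component along the incline is mg sin 33.69° = 38.052 N and the normal force is N = mg cos 33.69° = 57.079 N.
Friction up the slope is f = μN = 0.22 × 57.079 = 12.557 N, so the net downslope force is 38.052 − 12.557 = 25.495 N and a = 25.495 / 7 = 3.6421 m/s².
Starting from rest over a distance of 5.2 m, v² = 2aL = 2 × 3.6421 × 5.2 = 37.8778, so v = 6.1545 m/s.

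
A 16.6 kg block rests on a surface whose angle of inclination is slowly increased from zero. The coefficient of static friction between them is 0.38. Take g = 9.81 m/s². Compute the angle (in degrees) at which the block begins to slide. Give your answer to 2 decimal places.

20.81°

At the threshold of sliding, static friction is at its maximum μ_s N and exactly balances the weight component along the incline: mg sin θ = μ_s mg cos θ.
Hence tan θ = μ_s = 0.38, so θ = arctan(0.38) = 20.8068°.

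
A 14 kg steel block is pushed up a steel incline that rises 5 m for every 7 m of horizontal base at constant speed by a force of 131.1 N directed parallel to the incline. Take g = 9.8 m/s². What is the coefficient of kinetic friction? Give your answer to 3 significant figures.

At constant speed ΣF = 0 along the incline. The applied 131.1 N acts up the slope; the weight component mg sin 35.54° = 79.746 N and kinetic friction μN both act down the slope.
So 131.1 = 79.746 + μ × 111.644, giving μ = (131.1 − 79.746) / 111.644 = 0.4600.

0.460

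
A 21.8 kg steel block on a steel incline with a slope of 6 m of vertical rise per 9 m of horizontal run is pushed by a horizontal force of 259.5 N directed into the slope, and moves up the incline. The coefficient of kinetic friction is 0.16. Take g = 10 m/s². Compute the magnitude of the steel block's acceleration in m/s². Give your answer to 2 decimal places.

The horizontal push has components F cos 33.69° = 259.5 × 0.8321 = 215.930 N up the incline and F sin 33.69° = 259.5 × 0.5547 = 143.945 N pressing into the surface.
The normal force is therefore N = mg cos 33.69° + F sin 33.69° = 181.398 + 143.945 = 325.343 N, and kinetic friction down the slope is μN = 0.16 × 325.343 = 52.055 N.
Along the incline: F cos 33.69° − mg sin 33.69° − μN = ma, so 215.930 − 120.925 − 52.055 = 21.8 a, giving a = 1.9702 m/s².

1.97 m/s²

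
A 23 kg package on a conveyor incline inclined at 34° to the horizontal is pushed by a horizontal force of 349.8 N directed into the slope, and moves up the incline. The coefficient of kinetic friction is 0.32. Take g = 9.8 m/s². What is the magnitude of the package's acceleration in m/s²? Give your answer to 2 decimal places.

1.81 m/s²

The horizontal push has components F cos 34° = 349.8 × 0.8290 = 289.984 N up the incline and F sin 34° = 349.8 × 0.5592 = 195.608 N pressing into the surface.
The normal force is therefore N = mg cos 34° + F sin 34° = 186.857 + 195.608 = 382.465 N, and kinetic friction down the slope is μN = 0.32 × 382.465 = 122.389 N.
Along the incline: F cos 34° − mg sin 34° − μN = ma, so 289.984 − 126.044 − 122.389 = 23 a, giving a = 1.8066 m/s².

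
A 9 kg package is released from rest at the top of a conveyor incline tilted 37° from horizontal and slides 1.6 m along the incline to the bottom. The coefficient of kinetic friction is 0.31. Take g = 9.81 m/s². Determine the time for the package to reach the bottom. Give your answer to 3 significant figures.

0.960 s

The weight component along the incline is mg sin 37° = 53.134 N and the normal force is N = mg cos 37° = 70.512 N.
Friction up the slope is f = μN = 0.31 × 70.512 = 21.859 N, so the net downslope force is 53.134 − 21.859 = 31.275 N and a = 31.275 / 9 = 3.4750 m/s².
Starting from rest, L = ½at², so t = √(2L/a) = √(2 × 1.6 / 3.4750) = 0.9596 s.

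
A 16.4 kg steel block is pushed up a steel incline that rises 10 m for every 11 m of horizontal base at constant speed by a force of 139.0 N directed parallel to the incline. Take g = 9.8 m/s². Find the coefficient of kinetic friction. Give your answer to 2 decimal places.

0.26

At constant speed ΣF = 0 along the incline. The applied 139.0 N acts up the slope; the weight component mg sin 42.27° = 108.112 N and kinetic friction μN both act down the slope.
So 139.0 = 108.112 + μ × 118.923, giving μ = (139.0 − 108.112) / 118.923 = 0.2597.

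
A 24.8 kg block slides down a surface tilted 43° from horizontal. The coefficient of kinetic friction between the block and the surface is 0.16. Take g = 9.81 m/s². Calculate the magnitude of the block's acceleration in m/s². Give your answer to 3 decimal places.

Resolving the weight along the incline: the component pulling the block down the slope is mg sin 43° = 24.8 × 9.81 × 0.6820 = 165.922 N, and the normal force is N = mg cos 43° = 24.8 × 9.81 × 0.7314 = 177.941 N.
Kinetic friction acts up the slope with magnitude f = μN = 0.16 × 177.941 = 28.471 N.
Net force along the incline is 165.922 − 28.471 = 137.451 N, so a = 137.451 / 24.8 = 5.5424 m/s².

5.542 m/s²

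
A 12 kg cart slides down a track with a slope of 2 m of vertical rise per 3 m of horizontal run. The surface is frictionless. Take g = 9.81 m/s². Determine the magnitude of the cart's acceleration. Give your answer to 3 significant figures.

Resolving the weight along the incline: the component pulling the cart down the slope is mg sin 33.69° = 12 × 9.81 × 0.5547 = 65.299 N, and the normal force is N = mg cos 33.69° = 12 × 9.81 × 0.8321 = 97.955 N.
With no friction the net force along the incline is 65.299 N, so a = g sin 33.69° = 65.299 / 12 = 5.4416 m/s².

5.44 m/s²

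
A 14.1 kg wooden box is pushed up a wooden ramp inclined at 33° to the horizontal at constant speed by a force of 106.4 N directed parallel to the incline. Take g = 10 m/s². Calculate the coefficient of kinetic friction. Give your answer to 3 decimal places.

0.250

At constant speed ΣF = 0 along the incline. The applied 106.4 N acts up the slope; the weight component mg sin 33° = 76.794 N and kinetic friction μN both act down the slope.
So 106.4 = 76.794 + μ × 118.253, giving μ = (106.4 − 76.794) / 118.253 = 0.2504.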